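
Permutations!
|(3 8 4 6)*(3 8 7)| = |(3 7)(4 6 8)| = 6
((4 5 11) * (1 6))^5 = ((1 6)(4 5 11))^5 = (1 6)(4 11 5)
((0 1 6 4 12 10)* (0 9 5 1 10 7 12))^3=(0 5 4 9 6 10 1)(7 12)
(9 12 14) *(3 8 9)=[0, 1, 2, 8, 4, 5, 6, 7, 9, 12, 10, 11, 14, 13, 3]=(3 8 9 12 14)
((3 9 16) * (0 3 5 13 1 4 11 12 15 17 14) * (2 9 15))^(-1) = ((0 3 15 17 14)(1 4 11 12 2 9 16 5 13))^(-1) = (0 14 17 15 3)(1 13 5 16 9 2 12 11 4)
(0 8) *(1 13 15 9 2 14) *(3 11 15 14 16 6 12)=(0 8)(1 13 14)(2 16 6 12 3 11 15 9)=[8, 13, 16, 11, 4, 5, 12, 7, 0, 2, 10, 15, 3, 14, 1, 9, 6]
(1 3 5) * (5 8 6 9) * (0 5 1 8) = [5, 3, 2, 0, 4, 8, 9, 7, 6, 1] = (0 5 8 6 9 1 3)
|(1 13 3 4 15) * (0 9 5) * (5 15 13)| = |(0 9 15 1 5)(3 4 13)| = 15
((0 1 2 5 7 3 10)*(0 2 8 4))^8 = ((0 1 8 4)(2 5 7 3 10))^8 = (2 3 5 10 7)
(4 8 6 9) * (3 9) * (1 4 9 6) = (9)(1 4 8)(3 6) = [0, 4, 2, 6, 8, 5, 3, 7, 1, 9]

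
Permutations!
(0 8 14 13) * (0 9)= (0 8 14 13 9)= [8, 1, 2, 3, 4, 5, 6, 7, 14, 0, 10, 11, 12, 9, 13]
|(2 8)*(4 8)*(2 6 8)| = |(2 4)(6 8)| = 2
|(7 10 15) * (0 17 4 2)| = 12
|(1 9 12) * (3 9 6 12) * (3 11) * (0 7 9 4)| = |(0 7 9 11 3 4)(1 6 12)| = 6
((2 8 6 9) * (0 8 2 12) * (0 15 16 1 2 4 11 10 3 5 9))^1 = (0 8 6)(1 2 4 11 10 3 5 9 12 15 16)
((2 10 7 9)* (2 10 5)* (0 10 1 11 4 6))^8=(11)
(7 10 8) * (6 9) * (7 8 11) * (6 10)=(6 9 10 11 7)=[0, 1, 2, 3, 4, 5, 9, 6, 8, 10, 11, 7]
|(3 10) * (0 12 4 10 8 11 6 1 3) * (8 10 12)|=14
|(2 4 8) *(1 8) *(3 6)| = 4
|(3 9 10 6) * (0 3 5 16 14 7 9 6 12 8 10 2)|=|(0 3 6 5 16 14 7 9 2)(8 10 12)|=9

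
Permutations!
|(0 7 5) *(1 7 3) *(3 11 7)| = 4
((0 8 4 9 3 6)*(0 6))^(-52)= (0 9 8 3 4)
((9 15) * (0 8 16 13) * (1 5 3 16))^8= ((0 8 1 5 3 16 13)(9 15))^8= (0 8 1 5 3 16 13)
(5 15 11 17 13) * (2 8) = (2 8)(5 15 11 17 13) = [0, 1, 8, 3, 4, 15, 6, 7, 2, 9, 10, 17, 12, 5, 14, 11, 16, 13]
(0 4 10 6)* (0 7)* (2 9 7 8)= [4, 1, 9, 3, 10, 5, 8, 0, 2, 7, 6]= (0 4 10 6 8 2 9 7)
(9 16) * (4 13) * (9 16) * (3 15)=(16)(3 15)(4 13)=[0, 1, 2, 15, 13, 5, 6, 7, 8, 9, 10, 11, 12, 4, 14, 3, 16]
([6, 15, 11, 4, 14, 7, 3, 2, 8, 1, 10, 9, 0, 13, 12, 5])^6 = [0, 9, 7, 3, 4, 15, 6, 5, 8, 11, 10, 2, 12, 13, 14, 1]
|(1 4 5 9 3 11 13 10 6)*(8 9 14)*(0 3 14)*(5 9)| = |(0 3 11 13 10 6 1 4 9 14 8 5)| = 12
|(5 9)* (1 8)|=2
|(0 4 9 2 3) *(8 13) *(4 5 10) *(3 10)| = |(0 5 3)(2 10 4 9)(8 13)| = 12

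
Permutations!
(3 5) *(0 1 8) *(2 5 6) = (0 1 8)(2 5 3 6) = [1, 8, 5, 6, 4, 3, 2, 7, 0]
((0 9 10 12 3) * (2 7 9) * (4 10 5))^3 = (0 9 10)(2 5 12)(3 7 4)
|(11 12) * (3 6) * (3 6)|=|(11 12)|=2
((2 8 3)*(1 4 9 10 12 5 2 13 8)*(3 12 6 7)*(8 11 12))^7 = ((1 4 9 10 6 7 3 13 11 12 5 2))^7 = (1 13 9 12 6 2 3 4 11 10 5 7)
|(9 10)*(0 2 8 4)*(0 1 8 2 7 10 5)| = |(0 7 10 9 5)(1 8 4)| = 15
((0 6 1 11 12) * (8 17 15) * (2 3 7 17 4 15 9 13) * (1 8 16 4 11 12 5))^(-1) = ((0 6 8 11 5 1 12)(2 3 7 17 9 13)(4 15 16))^(-1) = (0 12 1 5 11 8 6)(2 13 9 17 7 3)(4 16 15)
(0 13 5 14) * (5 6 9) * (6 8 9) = (0 13 8 9 5 14) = [13, 1, 2, 3, 4, 14, 6, 7, 9, 5, 10, 11, 12, 8, 0]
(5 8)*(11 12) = (5 8)(11 12) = [0, 1, 2, 3, 4, 8, 6, 7, 5, 9, 10, 12, 11]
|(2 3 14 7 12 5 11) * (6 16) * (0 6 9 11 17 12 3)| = 6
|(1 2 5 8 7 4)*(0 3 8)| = |(0 3 8 7 4 1 2 5)| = 8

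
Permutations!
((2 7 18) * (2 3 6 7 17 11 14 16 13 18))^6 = ((2 17 11 14 16 13 18 3 6 7))^6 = (2 18 11 6 16)(3 14 7 13 17)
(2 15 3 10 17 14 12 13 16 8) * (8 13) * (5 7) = [0, 1, 15, 10, 4, 7, 6, 5, 2, 9, 17, 11, 8, 16, 12, 3, 13, 14] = (2 15 3 10 17 14 12 8)(5 7)(13 16)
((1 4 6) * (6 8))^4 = (8)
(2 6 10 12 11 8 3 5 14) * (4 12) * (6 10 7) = (2 10 4 12 11 8 3 5 14)(6 7) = [0, 1, 10, 5, 12, 14, 7, 6, 3, 9, 4, 8, 11, 13, 2]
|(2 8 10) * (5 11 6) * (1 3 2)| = |(1 3 2 8 10)(5 11 6)| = 15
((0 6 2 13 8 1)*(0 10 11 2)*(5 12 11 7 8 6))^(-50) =((0 5 12 11 2 13 6)(1 10 7 8))^(-50) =(0 6 13 2 11 12 5)(1 7)(8 10)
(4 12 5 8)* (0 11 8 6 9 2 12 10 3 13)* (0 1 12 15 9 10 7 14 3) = (0 11 8 4 7 14 3 13 1 12 5 6 10)(2 15 9) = [11, 12, 15, 13, 7, 6, 10, 14, 4, 2, 0, 8, 5, 1, 3, 9]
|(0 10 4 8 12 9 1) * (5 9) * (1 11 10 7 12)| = |(0 7 12 5 9 11 10 4 8 1)| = 10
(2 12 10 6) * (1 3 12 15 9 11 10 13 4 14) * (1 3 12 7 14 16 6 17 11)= (1 12 13 4 16 6 2 15 9)(3 7 14)(10 17 11)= [0, 12, 15, 7, 16, 5, 2, 14, 8, 1, 17, 10, 13, 4, 3, 9, 6, 11]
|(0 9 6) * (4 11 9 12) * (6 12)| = |(0 6)(4 11 9 12)| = 4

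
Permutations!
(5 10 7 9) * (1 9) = (1 9 5 10 7) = [0, 9, 2, 3, 4, 10, 6, 1, 8, 5, 7]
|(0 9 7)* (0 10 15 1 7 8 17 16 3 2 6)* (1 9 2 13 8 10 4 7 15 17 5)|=|(0 2 6)(1 15 9 10 17 16 3 13 8 5)(4 7)|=30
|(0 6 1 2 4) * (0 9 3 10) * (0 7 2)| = 6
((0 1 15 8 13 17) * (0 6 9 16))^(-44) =((0 1 15 8 13 17 6 9 16))^(-44) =(0 1 15 8 13 17 6 9 16)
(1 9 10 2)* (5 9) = (1 5 9 10 2) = [0, 5, 1, 3, 4, 9, 6, 7, 8, 10, 2]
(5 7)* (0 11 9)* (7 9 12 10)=(0 11 12 10 7 5 9)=[11, 1, 2, 3, 4, 9, 6, 5, 8, 0, 7, 12, 10]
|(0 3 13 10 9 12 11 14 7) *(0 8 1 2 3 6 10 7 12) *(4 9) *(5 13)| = 105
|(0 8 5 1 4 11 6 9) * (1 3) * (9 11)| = 14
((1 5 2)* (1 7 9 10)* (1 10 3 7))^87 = ((10)(1 5 2)(3 7 9))^87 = (10)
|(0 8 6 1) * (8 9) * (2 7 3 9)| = 8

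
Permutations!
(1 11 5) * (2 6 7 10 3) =(1 11 5)(2 6 7 10 3) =[0, 11, 6, 2, 4, 1, 7, 10, 8, 9, 3, 5]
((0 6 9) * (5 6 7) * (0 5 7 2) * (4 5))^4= ((0 2)(4 5 6 9))^4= (9)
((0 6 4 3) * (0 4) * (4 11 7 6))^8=(0 3 7)(4 11 6)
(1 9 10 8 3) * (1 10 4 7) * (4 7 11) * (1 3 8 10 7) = (1 9)(3 7)(4 11) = [0, 9, 2, 7, 11, 5, 6, 3, 8, 1, 10, 4]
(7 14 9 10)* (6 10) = (6 10 7 14 9) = [0, 1, 2, 3, 4, 5, 10, 14, 8, 6, 7, 11, 12, 13, 9]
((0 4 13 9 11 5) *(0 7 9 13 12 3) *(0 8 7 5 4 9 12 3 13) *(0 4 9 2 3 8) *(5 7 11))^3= (4 9 12 8 5 13 11 7)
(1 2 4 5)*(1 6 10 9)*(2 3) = (1 3 2 4 5 6 10 9) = [0, 3, 4, 2, 5, 6, 10, 7, 8, 1, 9]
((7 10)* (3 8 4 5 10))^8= ((3 8 4 5 10 7))^8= (3 4 10)(5 7 8)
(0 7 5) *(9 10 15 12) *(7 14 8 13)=(0 14 8 13 7 5)(9 10 15 12)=[14, 1, 2, 3, 4, 0, 6, 5, 13, 10, 15, 11, 9, 7, 8, 12]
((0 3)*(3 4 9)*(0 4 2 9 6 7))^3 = (0 3 7 9 6 2 4)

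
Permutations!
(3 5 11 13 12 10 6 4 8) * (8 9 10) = (3 5 11 13 12 8)(4 9 10 6) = [0, 1, 2, 5, 9, 11, 4, 7, 3, 10, 6, 13, 8, 12]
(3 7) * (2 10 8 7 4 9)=(2 10 8 7 3 4 9)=[0, 1, 10, 4, 9, 5, 6, 3, 7, 2, 8]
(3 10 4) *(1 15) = [0, 15, 2, 10, 3, 5, 6, 7, 8, 9, 4, 11, 12, 13, 14, 1] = (1 15)(3 10 4)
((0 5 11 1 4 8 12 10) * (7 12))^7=((0 5 11 1 4 8 7 12 10))^7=(0 12 8 1 5 10 7 4 11)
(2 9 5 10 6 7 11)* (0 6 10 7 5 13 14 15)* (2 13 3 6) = (0 2 9 3 6 5 7 11 13 14 15) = [2, 1, 9, 6, 4, 7, 5, 11, 8, 3, 10, 13, 12, 14, 15, 0]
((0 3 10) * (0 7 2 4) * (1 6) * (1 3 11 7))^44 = ((0 11 7 2 4)(1 6 3 10))^44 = (0 4 2 7 11)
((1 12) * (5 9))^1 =((1 12)(5 9))^1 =(1 12)(5 9)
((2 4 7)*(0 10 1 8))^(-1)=(0 8 1 10)(2 7 4)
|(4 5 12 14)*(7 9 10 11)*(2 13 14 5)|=4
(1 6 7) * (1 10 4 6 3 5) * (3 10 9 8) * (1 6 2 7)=[0, 10, 7, 5, 2, 6, 1, 9, 3, 8, 4]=(1 10 4 2 7 9 8 3 5 6)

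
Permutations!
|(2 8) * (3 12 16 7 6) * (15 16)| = 6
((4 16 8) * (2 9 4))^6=(2 9 4 16 8)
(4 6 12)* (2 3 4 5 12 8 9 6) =[0, 1, 3, 4, 2, 12, 8, 7, 9, 6, 10, 11, 5] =(2 3 4)(5 12)(6 8 9)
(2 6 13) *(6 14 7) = (2 14 7 6 13) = [0, 1, 14, 3, 4, 5, 13, 6, 8, 9, 10, 11, 12, 2, 7]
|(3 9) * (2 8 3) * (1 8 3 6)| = |(1 8 6)(2 3 9)| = 3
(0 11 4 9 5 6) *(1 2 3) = [11, 2, 3, 1, 9, 6, 0, 7, 8, 5, 10, 4] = (0 11 4 9 5 6)(1 2 3)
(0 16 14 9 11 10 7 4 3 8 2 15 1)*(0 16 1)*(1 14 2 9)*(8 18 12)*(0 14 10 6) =(0 10 7 4 3 18 12 8 9 11 6)(1 16 2 15 14) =[10, 16, 15, 18, 3, 5, 0, 4, 9, 11, 7, 6, 8, 13, 1, 14, 2, 17, 12]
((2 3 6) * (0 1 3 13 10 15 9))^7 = (0 15 13 6 1 9 10 2 3)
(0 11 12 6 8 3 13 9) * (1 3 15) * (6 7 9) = [11, 3, 2, 13, 4, 5, 8, 9, 15, 0, 10, 12, 7, 6, 14, 1] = (0 11 12 7 9)(1 3 13 6 8 15)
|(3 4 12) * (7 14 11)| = 3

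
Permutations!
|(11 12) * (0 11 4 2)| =|(0 11 12 4 2)| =5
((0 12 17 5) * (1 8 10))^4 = ((0 12 17 5)(1 8 10))^4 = (17)(1 8 10)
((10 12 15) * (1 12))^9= ((1 12 15 10))^9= (1 12 15 10)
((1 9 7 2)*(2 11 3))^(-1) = ((1 9 7 11 3 2))^(-1) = (1 2 3 11 7 9)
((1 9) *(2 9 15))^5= (1 15 2 9)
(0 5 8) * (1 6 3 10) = (0 5 8)(1 6 3 10) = [5, 6, 2, 10, 4, 8, 3, 7, 0, 9, 1]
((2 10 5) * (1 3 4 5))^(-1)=((1 3 4 5 2 10))^(-1)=(1 10 2 5 4 3)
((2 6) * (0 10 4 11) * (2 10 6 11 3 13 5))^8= ((0 6 10 4 3 13 5 2 11))^8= (0 11 2 5 13 3 4 10 6)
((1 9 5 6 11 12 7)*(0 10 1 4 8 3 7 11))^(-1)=(0 6 5 9 1 10)(3 8 4 7)(11 12)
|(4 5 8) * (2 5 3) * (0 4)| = |(0 4 3 2 5 8)| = 6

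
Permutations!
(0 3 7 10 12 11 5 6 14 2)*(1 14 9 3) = (0 1 14 2)(3 7 10 12 11 5 6 9) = [1, 14, 0, 7, 4, 6, 9, 10, 8, 3, 12, 5, 11, 13, 2]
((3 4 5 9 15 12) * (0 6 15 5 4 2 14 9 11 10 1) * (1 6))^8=((0 1)(2 14 9 5 11 10 6 15 12 3))^8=(2 12 6 11 9)(3 15 10 5 14)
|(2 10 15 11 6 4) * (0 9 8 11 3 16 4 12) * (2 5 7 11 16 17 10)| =20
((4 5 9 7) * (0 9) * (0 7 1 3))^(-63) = ((0 9 1 3)(4 5 7))^(-63) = (0 9 1 3)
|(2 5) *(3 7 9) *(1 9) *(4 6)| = |(1 9 3 7)(2 5)(4 6)| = 4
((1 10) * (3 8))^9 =(1 10)(3 8)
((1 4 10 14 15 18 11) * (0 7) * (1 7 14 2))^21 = ((0 14 15 18 11 7)(1 4 10 2))^21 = (0 18)(1 4 10 2)(7 15)(11 14)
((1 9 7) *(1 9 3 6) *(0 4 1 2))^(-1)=((0 4 1 3 6 2)(7 9))^(-1)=(0 2 6 3 1 4)(7 9)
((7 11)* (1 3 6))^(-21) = ((1 3 6)(7 11))^(-21) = (7 11)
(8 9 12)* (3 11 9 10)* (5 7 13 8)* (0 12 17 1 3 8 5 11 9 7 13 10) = [12, 3, 2, 9, 4, 13, 6, 10, 0, 17, 8, 7, 11, 5, 14, 15, 16, 1] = (0 12 11 7 10 8)(1 3 9 17)(5 13)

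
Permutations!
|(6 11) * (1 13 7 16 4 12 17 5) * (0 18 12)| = |(0 18 12 17 5 1 13 7 16 4)(6 11)| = 10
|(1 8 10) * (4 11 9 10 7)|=7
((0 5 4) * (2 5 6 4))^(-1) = ((0 6 4)(2 5))^(-1) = (0 4 6)(2 5)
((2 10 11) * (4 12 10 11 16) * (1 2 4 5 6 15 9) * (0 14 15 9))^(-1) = (0 15 14)(1 9 6 5 16 10 12 4 11 2)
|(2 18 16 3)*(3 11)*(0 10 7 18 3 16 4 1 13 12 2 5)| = 22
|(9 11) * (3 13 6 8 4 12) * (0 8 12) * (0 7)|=4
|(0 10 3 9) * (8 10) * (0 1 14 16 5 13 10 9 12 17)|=|(0 8 9 1 14 16 5 13 10 3 12 17)|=12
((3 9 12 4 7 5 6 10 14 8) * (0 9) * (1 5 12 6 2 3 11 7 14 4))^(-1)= (0 3 2 5 1 12 7 11 8 14 4 10 6 9)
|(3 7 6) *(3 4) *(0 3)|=|(0 3 7 6 4)|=5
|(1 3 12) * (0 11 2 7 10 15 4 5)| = 24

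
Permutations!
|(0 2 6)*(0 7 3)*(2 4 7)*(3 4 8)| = 6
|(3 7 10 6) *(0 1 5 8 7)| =8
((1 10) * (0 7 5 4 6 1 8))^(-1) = ((0 7 5 4 6 1 10 8))^(-1) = (0 8 10 1 6 4 5 7)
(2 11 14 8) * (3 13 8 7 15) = [0, 1, 11, 13, 4, 5, 6, 15, 2, 9, 10, 14, 12, 8, 7, 3] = (2 11 14 7 15 3 13 8)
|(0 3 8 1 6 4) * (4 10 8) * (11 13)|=12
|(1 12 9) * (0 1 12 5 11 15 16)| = 6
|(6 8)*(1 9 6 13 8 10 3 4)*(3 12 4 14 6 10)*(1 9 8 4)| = 21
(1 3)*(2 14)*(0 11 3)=(0 11 3 1)(2 14)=[11, 0, 14, 1, 4, 5, 6, 7, 8, 9, 10, 3, 12, 13, 2]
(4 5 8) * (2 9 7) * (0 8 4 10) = (0 8 10)(2 9 7)(4 5) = [8, 1, 9, 3, 5, 4, 6, 2, 10, 7, 0]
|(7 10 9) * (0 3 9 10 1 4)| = 6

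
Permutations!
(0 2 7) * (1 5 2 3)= (0 3 1 5 2 7)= [3, 5, 7, 1, 4, 2, 6, 0]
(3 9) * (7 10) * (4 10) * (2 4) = (2 4 10 7)(3 9) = [0, 1, 4, 9, 10, 5, 6, 2, 8, 3, 7]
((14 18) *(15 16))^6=(18)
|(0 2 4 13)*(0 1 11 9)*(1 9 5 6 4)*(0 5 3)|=5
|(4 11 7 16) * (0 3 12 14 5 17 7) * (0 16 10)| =|(0 3 12 14 5 17 7 10)(4 11 16)| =24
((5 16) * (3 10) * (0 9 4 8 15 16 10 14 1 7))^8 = (0 3 15)(1 5 4)(7 10 8)(9 14 16)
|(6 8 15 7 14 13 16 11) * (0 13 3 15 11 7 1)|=24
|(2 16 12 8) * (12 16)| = |(16)(2 12 8)| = 3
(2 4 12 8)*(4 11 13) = (2 11 13 4 12 8) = [0, 1, 11, 3, 12, 5, 6, 7, 2, 9, 10, 13, 8, 4]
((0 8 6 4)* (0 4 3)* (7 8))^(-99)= (0 7 8 6 3)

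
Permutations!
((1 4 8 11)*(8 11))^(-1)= ((1 4 11))^(-1)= (1 11 4)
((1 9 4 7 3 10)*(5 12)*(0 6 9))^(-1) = (0 1 10 3 7 4 9 6)(5 12)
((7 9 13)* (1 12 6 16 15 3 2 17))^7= (1 17 2 3 15 16 6 12)(7 9 13)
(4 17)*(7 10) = (4 17)(7 10) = [0, 1, 2, 3, 17, 5, 6, 10, 8, 9, 7, 11, 12, 13, 14, 15, 16, 4]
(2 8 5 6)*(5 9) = (2 8 9 5 6) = [0, 1, 8, 3, 4, 6, 2, 7, 9, 5]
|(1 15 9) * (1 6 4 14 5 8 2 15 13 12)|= |(1 13 12)(2 15 9 6 4 14 5 8)|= 24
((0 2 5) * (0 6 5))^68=((0 2)(5 6))^68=(6)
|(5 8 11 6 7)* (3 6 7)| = |(3 6)(5 8 11 7)| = 4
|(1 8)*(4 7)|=2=|(1 8)(4 7)|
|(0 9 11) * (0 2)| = 4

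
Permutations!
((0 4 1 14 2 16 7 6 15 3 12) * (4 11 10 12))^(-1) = (0 12 10 11)(1 4 3 15 6 7 16 2 14)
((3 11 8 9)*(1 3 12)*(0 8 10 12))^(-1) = ((0 8 9)(1 3 11 10 12))^(-1) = (0 9 8)(1 12 10 11 3)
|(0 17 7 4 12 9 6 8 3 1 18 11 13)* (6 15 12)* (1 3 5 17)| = |(0 1 18 11 13)(4 6 8 5 17 7)(9 15 12)| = 30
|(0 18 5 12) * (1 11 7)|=12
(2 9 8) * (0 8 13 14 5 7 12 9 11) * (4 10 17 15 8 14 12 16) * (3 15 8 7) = (0 14 5 3 15 7 16 4 10 17 8 2 11)(9 13 12) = [14, 1, 11, 15, 10, 3, 6, 16, 2, 13, 17, 0, 9, 12, 5, 7, 4, 8]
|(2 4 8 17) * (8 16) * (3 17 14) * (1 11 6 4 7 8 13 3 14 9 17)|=35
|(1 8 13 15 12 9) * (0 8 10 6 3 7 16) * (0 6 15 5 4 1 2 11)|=12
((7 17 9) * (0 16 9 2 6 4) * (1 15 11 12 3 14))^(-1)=((0 16 9 7 17 2 6 4)(1 15 11 12 3 14))^(-1)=(0 4 6 2 17 7 9 16)(1 14 3 12 11 15)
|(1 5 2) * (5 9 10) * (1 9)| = 4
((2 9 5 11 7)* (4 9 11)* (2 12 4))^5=(2 9 12 11 5 4 7)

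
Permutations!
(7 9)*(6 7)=[0, 1, 2, 3, 4, 5, 7, 9, 8, 6]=(6 7 9)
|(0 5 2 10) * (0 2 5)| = |(2 10)| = 2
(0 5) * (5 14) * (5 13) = [14, 1, 2, 3, 4, 0, 6, 7, 8, 9, 10, 11, 12, 5, 13] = (0 14 13 5)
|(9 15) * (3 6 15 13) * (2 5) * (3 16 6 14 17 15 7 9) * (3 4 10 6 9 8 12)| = |(2 5)(3 14 17 15 4 10 6 7 8 12)(9 13 16)| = 30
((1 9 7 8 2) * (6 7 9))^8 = ((9)(1 6 7 8 2))^8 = (9)(1 8 6 2 7)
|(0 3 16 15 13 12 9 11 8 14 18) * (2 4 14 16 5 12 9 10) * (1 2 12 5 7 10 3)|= 12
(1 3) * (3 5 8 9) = [0, 5, 2, 1, 4, 8, 6, 7, 9, 3] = (1 5 8 9 3)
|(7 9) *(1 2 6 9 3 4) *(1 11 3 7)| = 12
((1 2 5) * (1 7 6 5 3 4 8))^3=(1 4 2 8 3)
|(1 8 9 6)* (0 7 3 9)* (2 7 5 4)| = |(0 5 4 2 7 3 9 6 1 8)| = 10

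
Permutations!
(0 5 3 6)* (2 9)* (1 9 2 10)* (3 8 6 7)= (0 5 8 6)(1 9 10)(3 7)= [5, 9, 2, 7, 4, 8, 0, 3, 6, 10, 1]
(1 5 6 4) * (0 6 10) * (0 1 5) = (0 6 4 5 10 1) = [6, 0, 2, 3, 5, 10, 4, 7, 8, 9, 1]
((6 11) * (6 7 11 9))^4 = ((6 9)(7 11))^4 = (11)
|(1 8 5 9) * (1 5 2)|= |(1 8 2)(5 9)|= 6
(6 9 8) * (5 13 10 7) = (5 13 10 7)(6 9 8) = [0, 1, 2, 3, 4, 13, 9, 5, 6, 8, 7, 11, 12, 10]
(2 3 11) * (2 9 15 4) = [0, 1, 3, 11, 2, 5, 6, 7, 8, 15, 10, 9, 12, 13, 14, 4] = (2 3 11 9 15 4)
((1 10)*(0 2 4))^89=(0 4 2)(1 10)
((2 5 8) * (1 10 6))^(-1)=(1 6 10)(2 8 5)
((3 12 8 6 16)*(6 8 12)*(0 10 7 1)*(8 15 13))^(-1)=((0 10 7 1)(3 6 16)(8 15 13))^(-1)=(0 1 7 10)(3 16 6)(8 13 15)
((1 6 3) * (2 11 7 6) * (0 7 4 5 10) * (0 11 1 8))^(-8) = (11)(0 6 8 7 3)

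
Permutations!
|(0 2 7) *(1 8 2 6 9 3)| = |(0 6 9 3 1 8 2 7)| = 8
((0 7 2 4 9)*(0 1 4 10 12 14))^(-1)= (0 14 12 10 2 7)(1 9 4)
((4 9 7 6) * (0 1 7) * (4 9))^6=(0 1 7 6 9)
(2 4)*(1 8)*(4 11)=(1 8)(2 11 4)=[0, 8, 11, 3, 2, 5, 6, 7, 1, 9, 10, 4]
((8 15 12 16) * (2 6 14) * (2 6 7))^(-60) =((2 7)(6 14)(8 15 12 16))^(-60) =(16)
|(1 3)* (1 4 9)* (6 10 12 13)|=4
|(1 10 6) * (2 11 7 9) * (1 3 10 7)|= |(1 7 9 2 11)(3 10 6)|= 15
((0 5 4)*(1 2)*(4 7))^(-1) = (0 4 7 5)(1 2)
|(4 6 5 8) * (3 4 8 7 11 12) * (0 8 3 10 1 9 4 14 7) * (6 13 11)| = 7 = |(0 8 3 14 7 6 5)(1 9 4 13 11 12 10)|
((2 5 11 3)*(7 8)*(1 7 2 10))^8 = (11)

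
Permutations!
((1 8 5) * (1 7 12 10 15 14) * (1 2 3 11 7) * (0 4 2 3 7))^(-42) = ((0 4 2 7 12 10 15 14 3 11)(1 8 5))^(-42) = (0 3 15 12 2)(4 11 14 10 7)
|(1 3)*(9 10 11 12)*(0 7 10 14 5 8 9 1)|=28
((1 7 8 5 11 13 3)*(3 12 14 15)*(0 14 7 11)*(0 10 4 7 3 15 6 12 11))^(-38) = ((15)(0 14 6 12 3 1)(4 7 8 5 10)(11 13))^(-38) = (15)(0 3 6)(1 12 14)(4 8 10 7 5)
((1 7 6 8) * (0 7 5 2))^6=((0 7 6 8 1 5 2))^6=(0 2 5 1 8 6 7)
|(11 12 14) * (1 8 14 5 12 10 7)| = 6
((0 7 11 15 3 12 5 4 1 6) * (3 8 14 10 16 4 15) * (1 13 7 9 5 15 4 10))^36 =(16)(0 12 5 8 13 1 11)(3 9 15 4 14 7 6)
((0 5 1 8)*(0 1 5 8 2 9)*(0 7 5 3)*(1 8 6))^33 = (0 6 1 2 9 7 5 3)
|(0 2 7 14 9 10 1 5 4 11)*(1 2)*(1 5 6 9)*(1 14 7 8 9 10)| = |(14)(0 5 4 11)(1 6 10 2 8 9)| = 12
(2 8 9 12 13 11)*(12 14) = (2 8 9 14 12 13 11) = [0, 1, 8, 3, 4, 5, 6, 7, 9, 14, 10, 2, 13, 11, 12]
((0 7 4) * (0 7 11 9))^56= ((0 11 9)(4 7))^56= (0 9 11)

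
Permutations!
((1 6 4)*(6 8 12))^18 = (1 6 8 4 12)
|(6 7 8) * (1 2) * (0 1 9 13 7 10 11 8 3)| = |(0 1 2 9 13 7 3)(6 10 11 8)| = 28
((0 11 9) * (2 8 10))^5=(0 9 11)(2 10 8)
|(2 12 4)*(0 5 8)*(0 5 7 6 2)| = 6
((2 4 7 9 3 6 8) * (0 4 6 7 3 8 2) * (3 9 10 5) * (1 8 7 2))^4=(0 10 6 4 5 1 9 3 8 7 2)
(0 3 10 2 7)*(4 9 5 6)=[3, 1, 7, 10, 9, 6, 4, 0, 8, 5, 2]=(0 3 10 2 7)(4 9 5 6)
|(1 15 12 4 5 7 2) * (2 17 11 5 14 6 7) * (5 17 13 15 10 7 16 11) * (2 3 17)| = 12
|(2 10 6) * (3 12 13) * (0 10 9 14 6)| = |(0 10)(2 9 14 6)(3 12 13)| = 12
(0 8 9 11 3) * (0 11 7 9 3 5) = (0 8 3 11 5)(7 9) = [8, 1, 2, 11, 4, 0, 6, 9, 3, 7, 10, 5]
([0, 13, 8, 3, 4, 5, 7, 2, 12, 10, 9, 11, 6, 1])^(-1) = (1 13)(2 7 6 12 8)(9 10)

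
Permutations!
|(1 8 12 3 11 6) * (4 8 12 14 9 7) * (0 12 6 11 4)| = 8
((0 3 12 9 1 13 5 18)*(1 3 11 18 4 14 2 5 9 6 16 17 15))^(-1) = (0 18 11)(1 15 17 16 6 12 3 9 13)(2 14 4 5) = ((0 11 18)(1 13 9 3 12 6 16 17 15)(2 5 4 14))^(-1)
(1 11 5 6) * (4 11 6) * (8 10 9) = (1 6)(4 11 5)(8 10 9) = [0, 6, 2, 3, 11, 4, 1, 7, 10, 8, 9, 5]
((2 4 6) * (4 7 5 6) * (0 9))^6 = ((0 9)(2 7 5 6))^6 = (9)(2 5)(6 7)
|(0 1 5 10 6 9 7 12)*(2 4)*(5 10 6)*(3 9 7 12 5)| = |(0 1 10 3 9 12)(2 4)(5 6 7)| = 6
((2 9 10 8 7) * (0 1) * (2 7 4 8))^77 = ((0 1)(2 9 10)(4 8))^77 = (0 1)(2 10 9)(4 8)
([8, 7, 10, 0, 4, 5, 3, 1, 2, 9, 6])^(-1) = (0 3 6 10 2 8)(1 7)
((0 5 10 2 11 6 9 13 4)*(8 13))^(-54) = ((0 5 10 2 11 6 9 8 13 4))^(-54) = (0 9 10 13 11)(2 4 6 5 8)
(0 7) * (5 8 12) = [7, 1, 2, 3, 4, 8, 6, 0, 12, 9, 10, 11, 5] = (0 7)(5 8 12)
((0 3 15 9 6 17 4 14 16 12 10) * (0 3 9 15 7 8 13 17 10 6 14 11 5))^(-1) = ((0 9 14 16 12 6 10 3 7 8 13 17 4 11 5))^(-1) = (0 5 11 4 17 13 8 7 3 10 6 12 16 14 9)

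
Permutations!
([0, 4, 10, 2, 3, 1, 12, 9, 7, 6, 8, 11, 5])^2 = (1 3 10 7 6 5 4 2 8 9 12)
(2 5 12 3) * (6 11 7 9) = [0, 1, 5, 2, 4, 12, 11, 9, 8, 6, 10, 7, 3] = (2 5 12 3)(6 11 7 9)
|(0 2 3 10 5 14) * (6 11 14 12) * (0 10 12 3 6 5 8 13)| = 24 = |(0 2 6 11 14 10 8 13)(3 12 5)|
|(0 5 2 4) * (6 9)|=|(0 5 2 4)(6 9)|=4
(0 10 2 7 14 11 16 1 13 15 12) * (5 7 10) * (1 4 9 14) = (0 5 7 1 13 15 12)(2 10)(4 9 14 11 16) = [5, 13, 10, 3, 9, 7, 6, 1, 8, 14, 2, 16, 0, 15, 11, 12, 4]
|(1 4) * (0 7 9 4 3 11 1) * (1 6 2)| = |(0 7 9 4)(1 3 11 6 2)| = 20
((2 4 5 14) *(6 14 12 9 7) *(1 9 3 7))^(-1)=(1 9)(2 14 6 7 3 12 5 4)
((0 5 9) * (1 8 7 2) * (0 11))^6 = ((0 5 9 11)(1 8 7 2))^6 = (0 9)(1 7)(2 8)(5 11)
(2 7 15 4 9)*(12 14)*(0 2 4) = [2, 1, 7, 3, 9, 5, 6, 15, 8, 4, 10, 11, 14, 13, 12, 0] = (0 2 7 15)(4 9)(12 14)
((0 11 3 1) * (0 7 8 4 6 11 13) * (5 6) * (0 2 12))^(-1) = (0 12 2 13)(1 3 11 6 5 4 8 7)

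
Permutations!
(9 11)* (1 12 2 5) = (1 12 2 5)(9 11) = [0, 12, 5, 3, 4, 1, 6, 7, 8, 11, 10, 9, 2]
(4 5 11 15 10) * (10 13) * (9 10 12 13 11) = (4 5 9 10)(11 15)(12 13) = [0, 1, 2, 3, 5, 9, 6, 7, 8, 10, 4, 15, 13, 12, 14, 11]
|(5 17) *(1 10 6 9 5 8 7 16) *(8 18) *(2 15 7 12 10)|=40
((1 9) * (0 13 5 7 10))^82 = ((0 13 5 7 10)(1 9))^82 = (0 5 10 13 7)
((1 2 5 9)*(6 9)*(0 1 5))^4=(0 1 2)(5 6 9)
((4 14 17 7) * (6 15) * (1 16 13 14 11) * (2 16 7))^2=(1 4)(2 13 17 16 14)(7 11)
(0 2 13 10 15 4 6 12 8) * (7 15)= (0 2 13 10 7 15 4 6 12 8)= [2, 1, 13, 3, 6, 5, 12, 15, 0, 9, 7, 11, 8, 10, 14, 4]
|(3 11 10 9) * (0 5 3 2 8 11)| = |(0 5 3)(2 8 11 10 9)| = 15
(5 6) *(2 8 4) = (2 8 4)(5 6) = [0, 1, 8, 3, 2, 6, 5, 7, 4]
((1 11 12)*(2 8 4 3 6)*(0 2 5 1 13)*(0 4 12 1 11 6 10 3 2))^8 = ((1 6 5 11)(2 8 12 13 4)(3 10))^8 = (2 13 8 4 12)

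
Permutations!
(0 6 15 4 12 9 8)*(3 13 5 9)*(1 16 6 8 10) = (0 8)(1 16 6 15 4 12 3 13 5 9 10) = [8, 16, 2, 13, 12, 9, 15, 7, 0, 10, 1, 11, 3, 5, 14, 4, 6]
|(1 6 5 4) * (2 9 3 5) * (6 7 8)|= |(1 7 8 6 2 9 3 5 4)|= 9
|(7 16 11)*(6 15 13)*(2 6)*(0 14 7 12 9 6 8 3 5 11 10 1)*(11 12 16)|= 63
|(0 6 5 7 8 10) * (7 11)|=7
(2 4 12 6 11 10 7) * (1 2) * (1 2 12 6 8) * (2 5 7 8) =[0, 12, 4, 3, 6, 7, 11, 5, 1, 9, 8, 10, 2] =(1 12 2 4 6 11 10 8)(5 7)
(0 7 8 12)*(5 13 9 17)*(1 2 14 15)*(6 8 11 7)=[6, 2, 14, 3, 4, 13, 8, 11, 12, 17, 10, 7, 0, 9, 15, 1, 16, 5]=(0 6 8 12)(1 2 14 15)(5 13 9 17)(7 11)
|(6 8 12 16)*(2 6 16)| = 4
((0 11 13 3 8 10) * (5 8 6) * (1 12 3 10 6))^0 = ((0 11 13 10)(1 12 3)(5 8 6))^0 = (13)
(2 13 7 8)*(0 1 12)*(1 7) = (0 7 8 2 13 1 12) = [7, 12, 13, 3, 4, 5, 6, 8, 2, 9, 10, 11, 0, 1]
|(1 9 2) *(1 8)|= |(1 9 2 8)|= 4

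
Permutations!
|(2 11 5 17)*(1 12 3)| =12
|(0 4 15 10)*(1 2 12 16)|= 4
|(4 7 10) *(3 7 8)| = 5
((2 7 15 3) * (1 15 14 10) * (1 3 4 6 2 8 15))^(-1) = (2 6 4 15 8 3 10 14 7)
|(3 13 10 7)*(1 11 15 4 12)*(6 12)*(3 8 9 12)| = 12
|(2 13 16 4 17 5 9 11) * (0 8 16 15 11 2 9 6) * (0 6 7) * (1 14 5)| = |(0 8 16 4 17 1 14 5 7)(2 13 15 11 9)| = 45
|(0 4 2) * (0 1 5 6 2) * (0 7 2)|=7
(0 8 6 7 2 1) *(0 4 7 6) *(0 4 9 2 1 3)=(0 8 4 7 1 9 2 3)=[8, 9, 3, 0, 7, 5, 6, 1, 4, 2]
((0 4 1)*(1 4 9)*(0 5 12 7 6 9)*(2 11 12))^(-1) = ((1 5 2 11 12 7 6 9))^(-1) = (1 9 6 7 12 11 2 5)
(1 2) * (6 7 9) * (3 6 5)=(1 2)(3 6 7 9 5)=[0, 2, 1, 6, 4, 3, 7, 9, 8, 5]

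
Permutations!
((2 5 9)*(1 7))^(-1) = (1 7)(2 9 5) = ((1 7)(2 5 9))^(-1)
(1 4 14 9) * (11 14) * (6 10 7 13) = [0, 4, 2, 3, 11, 5, 10, 13, 8, 1, 7, 14, 12, 6, 9] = (1 4 11 14 9)(6 10 7 13)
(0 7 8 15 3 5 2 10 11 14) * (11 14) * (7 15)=(0 15 3 5 2 10 14)(7 8)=[15, 1, 10, 5, 4, 2, 6, 8, 7, 9, 14, 11, 12, 13, 0, 3]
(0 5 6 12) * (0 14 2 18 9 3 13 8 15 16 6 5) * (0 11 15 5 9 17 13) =[11, 1, 18, 0, 4, 9, 12, 7, 5, 3, 10, 15, 14, 8, 2, 16, 6, 13, 17] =(0 11 15 16 6 12 14 2 18 17 13 8 5 9 3)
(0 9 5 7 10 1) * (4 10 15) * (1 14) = (0 9 5 7 15 4 10 14 1) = [9, 0, 2, 3, 10, 7, 6, 15, 8, 5, 14, 11, 12, 13, 1, 4]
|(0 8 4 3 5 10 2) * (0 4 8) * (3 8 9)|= 7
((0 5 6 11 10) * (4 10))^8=(0 6 4)(5 11 10)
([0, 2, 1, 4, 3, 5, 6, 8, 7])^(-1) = (1 2)(3 4)(7 8)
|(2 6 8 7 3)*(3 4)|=|(2 6 8 7 4 3)|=6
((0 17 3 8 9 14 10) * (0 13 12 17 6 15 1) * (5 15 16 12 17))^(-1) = (0 1 15 5 12 16 6)(3 17 13 10 14 9 8)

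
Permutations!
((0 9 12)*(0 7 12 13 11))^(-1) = (0 11 13 9)(7 12)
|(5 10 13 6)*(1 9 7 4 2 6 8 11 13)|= 24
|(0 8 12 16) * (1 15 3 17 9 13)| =12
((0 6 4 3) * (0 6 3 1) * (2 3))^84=((0 2 3 6 4 1))^84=(6)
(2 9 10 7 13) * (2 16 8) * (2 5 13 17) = [0, 1, 9, 3, 4, 13, 6, 17, 5, 10, 7, 11, 12, 16, 14, 15, 8, 2] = (2 9 10 7 17)(5 13 16 8)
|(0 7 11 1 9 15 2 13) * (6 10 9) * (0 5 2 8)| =|(0 7 11 1 6 10 9 15 8)(2 13 5)| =9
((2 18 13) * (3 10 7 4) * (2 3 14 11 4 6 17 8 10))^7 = ((2 18 13 3)(4 14 11)(6 17 8 10 7))^7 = (2 3 13 18)(4 14 11)(6 8 7 17 10)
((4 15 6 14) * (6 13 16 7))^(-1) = (4 14 6 7 16 13 15)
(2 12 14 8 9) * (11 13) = (2 12 14 8 9)(11 13) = [0, 1, 12, 3, 4, 5, 6, 7, 9, 2, 10, 13, 14, 11, 8]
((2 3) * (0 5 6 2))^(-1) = ((0 5 6 2 3))^(-1) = (0 3 2 6 5)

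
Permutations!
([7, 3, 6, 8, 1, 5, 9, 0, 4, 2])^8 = [0, 1, 9, 3, 4, 5, 2, 7, 8, 6]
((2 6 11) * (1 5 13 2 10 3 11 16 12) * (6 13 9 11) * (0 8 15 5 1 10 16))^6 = (0 16 8 12 15 10 5 3 9 6 11)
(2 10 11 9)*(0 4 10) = [4, 1, 0, 3, 10, 5, 6, 7, 8, 2, 11, 9] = (0 4 10 11 9 2)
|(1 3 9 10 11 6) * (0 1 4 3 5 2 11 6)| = 5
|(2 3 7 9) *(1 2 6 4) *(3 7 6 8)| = |(1 2 7 9 8 3 6 4)| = 8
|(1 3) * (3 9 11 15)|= 5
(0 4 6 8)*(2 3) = (0 4 6 8)(2 3) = [4, 1, 3, 2, 6, 5, 8, 7, 0]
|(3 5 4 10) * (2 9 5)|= 6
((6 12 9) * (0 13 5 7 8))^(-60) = (13)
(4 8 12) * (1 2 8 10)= (1 2 8 12 4 10)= [0, 2, 8, 3, 10, 5, 6, 7, 12, 9, 1, 11, 4]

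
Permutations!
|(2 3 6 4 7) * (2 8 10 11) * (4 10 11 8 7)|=6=|(2 3 6 10 8 11)|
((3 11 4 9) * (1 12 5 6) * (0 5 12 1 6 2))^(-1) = ((12)(0 5 2)(3 11 4 9))^(-1) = (12)(0 2 5)(3 9 4 11)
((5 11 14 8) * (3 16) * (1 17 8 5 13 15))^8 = (1 13 17 15 8)(5 14 11)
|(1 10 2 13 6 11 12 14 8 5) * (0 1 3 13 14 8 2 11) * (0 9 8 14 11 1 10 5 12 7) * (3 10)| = 33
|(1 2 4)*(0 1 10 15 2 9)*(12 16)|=|(0 1 9)(2 4 10 15)(12 16)|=12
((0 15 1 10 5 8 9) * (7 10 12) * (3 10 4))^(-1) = (0 9 8 5 10 3 4 7 12 1 15)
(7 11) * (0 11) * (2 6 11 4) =[4, 1, 6, 3, 2, 5, 11, 0, 8, 9, 10, 7] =(0 4 2 6 11 7)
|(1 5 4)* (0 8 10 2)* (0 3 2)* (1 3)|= 15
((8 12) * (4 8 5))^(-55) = (4 8 12 5)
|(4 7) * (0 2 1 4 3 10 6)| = |(0 2 1 4 7 3 10 6)| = 8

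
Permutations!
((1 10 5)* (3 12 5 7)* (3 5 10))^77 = ((1 3 12 10 7 5))^77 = (1 5 7 10 12 3)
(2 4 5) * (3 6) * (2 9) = (2 4 5 9)(3 6) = [0, 1, 4, 6, 5, 9, 3, 7, 8, 2]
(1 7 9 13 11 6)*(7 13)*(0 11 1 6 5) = (0 11 5)(1 13)(7 9) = [11, 13, 2, 3, 4, 0, 6, 9, 8, 7, 10, 5, 12, 1]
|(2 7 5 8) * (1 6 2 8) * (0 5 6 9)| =|(0 5 1 9)(2 7 6)| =12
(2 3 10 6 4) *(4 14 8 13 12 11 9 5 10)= (2 3 4)(5 10 6 14 8 13 12 11 9)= [0, 1, 3, 4, 2, 10, 14, 7, 13, 5, 6, 9, 11, 12, 8]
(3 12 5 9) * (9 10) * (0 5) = (0 5 10 9 3 12) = [5, 1, 2, 12, 4, 10, 6, 7, 8, 3, 9, 11, 0]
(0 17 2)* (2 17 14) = (17)(0 14 2) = [14, 1, 0, 3, 4, 5, 6, 7, 8, 9, 10, 11, 12, 13, 2, 15, 16, 17]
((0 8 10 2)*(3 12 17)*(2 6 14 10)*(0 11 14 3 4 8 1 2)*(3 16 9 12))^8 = (0 9 11 4 6 1 12 14 8 16 2 17 10)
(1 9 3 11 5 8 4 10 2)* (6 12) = (1 9 3 11 5 8 4 10 2)(6 12) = [0, 9, 1, 11, 10, 8, 12, 7, 4, 3, 2, 5, 6]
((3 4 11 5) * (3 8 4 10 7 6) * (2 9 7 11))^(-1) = ((2 9 7 6 3 10 11 5 8 4))^(-1) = (2 4 8 5 11 10 3 6 7 9)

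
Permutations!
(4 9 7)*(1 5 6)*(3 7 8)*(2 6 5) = (1 2 6)(3 7 4 9 8) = [0, 2, 6, 7, 9, 5, 1, 4, 3, 8]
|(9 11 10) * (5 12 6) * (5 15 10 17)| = 8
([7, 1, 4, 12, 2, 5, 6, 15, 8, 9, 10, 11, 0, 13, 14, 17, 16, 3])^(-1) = [12, 1, 4, 17, 2, 5, 6, 0, 8, 9, 10, 11, 3, 13, 14, 7, 16, 15]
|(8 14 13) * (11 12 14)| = 5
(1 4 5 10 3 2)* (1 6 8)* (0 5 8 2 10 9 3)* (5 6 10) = (0 6 2 10)(1 4 8)(3 5 9) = [6, 4, 10, 5, 8, 9, 2, 7, 1, 3, 0]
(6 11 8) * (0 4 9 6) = (0 4 9 6 11 8) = [4, 1, 2, 3, 9, 5, 11, 7, 0, 6, 10, 8]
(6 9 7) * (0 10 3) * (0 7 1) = (0 10 3 7 6 9 1) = [10, 0, 2, 7, 4, 5, 9, 6, 8, 1, 3]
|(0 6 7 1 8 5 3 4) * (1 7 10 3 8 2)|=|(0 6 10 3 4)(1 2)(5 8)|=10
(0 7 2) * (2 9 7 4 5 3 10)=(0 4 5 3 10 2)(7 9)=[4, 1, 0, 10, 5, 3, 6, 9, 8, 7, 2]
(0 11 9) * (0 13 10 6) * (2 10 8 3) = (0 11 9 13 8 3 2 10 6) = [11, 1, 10, 2, 4, 5, 0, 7, 3, 13, 6, 9, 12, 8]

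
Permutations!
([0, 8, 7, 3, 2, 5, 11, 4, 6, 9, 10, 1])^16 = [0, 1, 7, 3, 2, 5, 6, 4, 8, 9, 10, 11]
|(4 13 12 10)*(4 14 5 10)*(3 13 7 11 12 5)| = 20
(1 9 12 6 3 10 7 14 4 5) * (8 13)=[0, 9, 2, 10, 5, 1, 3, 14, 13, 12, 7, 11, 6, 8, 4]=(1 9 12 6 3 10 7 14 4 5)(8 13)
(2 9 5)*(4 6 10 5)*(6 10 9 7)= [0, 1, 7, 3, 10, 2, 9, 6, 8, 4, 5]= (2 7 6 9 4 10 5)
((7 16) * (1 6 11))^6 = ((1 6 11)(7 16))^6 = (16)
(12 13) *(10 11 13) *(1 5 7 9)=(1 5 7 9)(10 11 13 12)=[0, 5, 2, 3, 4, 7, 6, 9, 8, 1, 11, 13, 10, 12]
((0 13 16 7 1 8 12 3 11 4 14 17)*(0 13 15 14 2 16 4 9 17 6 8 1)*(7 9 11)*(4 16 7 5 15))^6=(0 2)(3 12 8 6 14 15 5)(4 7)(9 13)(16 17)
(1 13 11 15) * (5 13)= (1 5 13 11 15)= [0, 5, 2, 3, 4, 13, 6, 7, 8, 9, 10, 15, 12, 11, 14, 1]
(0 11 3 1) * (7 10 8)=(0 11 3 1)(7 10 8)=[11, 0, 2, 1, 4, 5, 6, 10, 7, 9, 8, 3]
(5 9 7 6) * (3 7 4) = [0, 1, 2, 7, 3, 9, 5, 6, 8, 4] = (3 7 6 5 9 4)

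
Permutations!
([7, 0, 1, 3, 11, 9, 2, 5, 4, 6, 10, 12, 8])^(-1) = [1, 2, 6, 3, 8, 7, 9, 0, 12, 5, 10, 4, 11]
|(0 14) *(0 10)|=3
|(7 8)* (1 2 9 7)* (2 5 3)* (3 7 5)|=|(1 3 2 9 5 7 8)|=7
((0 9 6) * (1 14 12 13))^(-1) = (0 6 9)(1 13 12 14)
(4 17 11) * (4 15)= (4 17 11 15)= [0, 1, 2, 3, 17, 5, 6, 7, 8, 9, 10, 15, 12, 13, 14, 4, 16, 11]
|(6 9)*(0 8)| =|(0 8)(6 9)| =2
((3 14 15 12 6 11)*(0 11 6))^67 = (0 11 3 14 15 12)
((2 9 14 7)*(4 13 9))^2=(2 13 14)(4 9 7)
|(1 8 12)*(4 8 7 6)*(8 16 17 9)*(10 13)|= |(1 7 6 4 16 17 9 8 12)(10 13)|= 18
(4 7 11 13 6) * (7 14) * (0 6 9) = (0 6 4 14 7 11 13 9) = [6, 1, 2, 3, 14, 5, 4, 11, 8, 0, 10, 13, 12, 9, 7]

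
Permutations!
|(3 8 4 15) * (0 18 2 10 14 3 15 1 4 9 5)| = 18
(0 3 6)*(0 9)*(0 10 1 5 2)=[3, 5, 0, 6, 4, 2, 9, 7, 8, 10, 1]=(0 3 6 9 10 1 5 2)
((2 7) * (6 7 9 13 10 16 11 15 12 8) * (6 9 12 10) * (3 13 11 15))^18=((2 12 8 9 11 3 13 6 7)(10 16 15))^18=(16)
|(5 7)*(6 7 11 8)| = 5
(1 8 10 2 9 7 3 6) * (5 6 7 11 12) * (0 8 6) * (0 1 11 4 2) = [8, 6, 9, 7, 2, 1, 11, 3, 10, 4, 0, 12, 5] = (0 8 10)(1 6 11 12 5)(2 9 4)(3 7)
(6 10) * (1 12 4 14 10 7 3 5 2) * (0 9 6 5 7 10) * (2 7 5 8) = (0 9 6 10 8 2 1 12 4 14)(3 5 7) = [9, 12, 1, 5, 14, 7, 10, 3, 2, 6, 8, 11, 4, 13, 0]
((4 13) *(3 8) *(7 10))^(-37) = ((3 8)(4 13)(7 10))^(-37) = (3 8)(4 13)(7 10)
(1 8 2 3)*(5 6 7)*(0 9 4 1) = (0 9 4 1 8 2 3)(5 6 7) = [9, 8, 3, 0, 1, 6, 7, 5, 2, 4]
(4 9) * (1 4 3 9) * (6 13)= [0, 4, 2, 9, 1, 5, 13, 7, 8, 3, 10, 11, 12, 6]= (1 4)(3 9)(6 13)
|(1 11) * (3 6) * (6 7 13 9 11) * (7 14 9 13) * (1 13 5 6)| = |(3 14 9 11 13 5 6)| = 7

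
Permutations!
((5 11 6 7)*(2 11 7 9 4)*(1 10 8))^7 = ((1 10 8)(2 11 6 9 4)(5 7))^7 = (1 10 8)(2 6 4 11 9)(5 7)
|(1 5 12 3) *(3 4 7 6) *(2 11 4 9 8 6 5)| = 11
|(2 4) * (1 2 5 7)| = |(1 2 4 5 7)| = 5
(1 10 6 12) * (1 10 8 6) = [0, 8, 2, 3, 4, 5, 12, 7, 6, 9, 1, 11, 10] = (1 8 6 12 10)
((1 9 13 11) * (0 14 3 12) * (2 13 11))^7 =((0 14 3 12)(1 9 11)(2 13))^7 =(0 12 3 14)(1 9 11)(2 13)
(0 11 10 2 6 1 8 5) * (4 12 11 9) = (0 9 4 12 11 10 2 6 1 8 5) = [9, 8, 6, 3, 12, 0, 1, 7, 5, 4, 2, 10, 11]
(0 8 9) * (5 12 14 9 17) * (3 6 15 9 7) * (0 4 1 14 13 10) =[8, 14, 2, 6, 1, 12, 15, 3, 17, 4, 0, 11, 13, 10, 7, 9, 16, 5] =(0 8 17 5 12 13 10)(1 14 7 3 6 15 9 4)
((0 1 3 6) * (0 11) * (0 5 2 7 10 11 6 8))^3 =((0 1 3 8)(2 7 10 11 5))^3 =(0 8 3 1)(2 11 7 5 10)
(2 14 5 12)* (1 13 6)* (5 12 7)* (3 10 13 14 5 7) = (1 14 12 2 5 3 10 13 6) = [0, 14, 5, 10, 4, 3, 1, 7, 8, 9, 13, 11, 2, 6, 12]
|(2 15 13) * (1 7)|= |(1 7)(2 15 13)|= 6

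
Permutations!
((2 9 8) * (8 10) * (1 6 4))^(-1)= (1 4 6)(2 8 10 9)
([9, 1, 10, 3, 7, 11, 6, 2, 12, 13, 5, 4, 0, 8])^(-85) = (13)(2 7 4 11 5 10)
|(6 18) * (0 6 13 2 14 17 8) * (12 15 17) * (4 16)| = 10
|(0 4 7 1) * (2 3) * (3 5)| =12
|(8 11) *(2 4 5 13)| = |(2 4 5 13)(8 11)| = 4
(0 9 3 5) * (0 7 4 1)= [9, 0, 2, 5, 1, 7, 6, 4, 8, 3]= (0 9 3 5 7 4 1)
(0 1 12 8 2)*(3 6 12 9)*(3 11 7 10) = (0 1 9 11 7 10 3 6 12 8 2) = [1, 9, 0, 6, 4, 5, 12, 10, 2, 11, 3, 7, 8]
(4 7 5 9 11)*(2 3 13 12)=[0, 1, 3, 13, 7, 9, 6, 5, 8, 11, 10, 4, 2, 12]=(2 3 13 12)(4 7 5 9 11)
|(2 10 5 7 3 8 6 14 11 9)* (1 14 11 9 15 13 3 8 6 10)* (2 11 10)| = |(1 14 9 11 15 13 3 6 10 5 7 8 2)| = 13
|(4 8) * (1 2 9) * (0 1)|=4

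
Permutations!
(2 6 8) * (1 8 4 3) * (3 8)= (1 3)(2 6 4 8)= [0, 3, 6, 1, 8, 5, 4, 7, 2]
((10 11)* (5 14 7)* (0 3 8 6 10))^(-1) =((0 3 8 6 10 11)(5 14 7))^(-1) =(0 11 10 6 8 3)(5 7 14)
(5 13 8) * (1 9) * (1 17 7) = (1 9 17 7)(5 13 8) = [0, 9, 2, 3, 4, 13, 6, 1, 5, 17, 10, 11, 12, 8, 14, 15, 16, 7]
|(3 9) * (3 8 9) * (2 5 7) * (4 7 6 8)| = |(2 5 6 8 9 4 7)| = 7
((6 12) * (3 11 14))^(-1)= (3 14 11)(6 12)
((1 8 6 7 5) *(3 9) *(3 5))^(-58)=(1 9 7 8 5 3 6)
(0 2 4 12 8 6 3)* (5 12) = (0 2 4 5 12 8 6 3) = [2, 1, 4, 0, 5, 12, 3, 7, 6, 9, 10, 11, 8]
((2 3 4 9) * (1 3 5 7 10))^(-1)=((1 3 4 9 2 5 7 10))^(-1)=(1 10 7 5 2 9 4 3)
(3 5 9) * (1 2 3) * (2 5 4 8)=(1 5 9)(2 3 4 8)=[0, 5, 3, 4, 8, 9, 6, 7, 2, 1]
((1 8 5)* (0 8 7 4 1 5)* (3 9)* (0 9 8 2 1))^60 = ((0 2 1 7 4)(3 8 9))^60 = (9)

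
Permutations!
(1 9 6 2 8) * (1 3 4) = (1 9 6 2 8 3 4) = [0, 9, 8, 4, 1, 5, 2, 7, 3, 6]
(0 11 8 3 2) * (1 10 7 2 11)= (0 1 10 7 2)(3 11 8)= [1, 10, 0, 11, 4, 5, 6, 2, 3, 9, 7, 8]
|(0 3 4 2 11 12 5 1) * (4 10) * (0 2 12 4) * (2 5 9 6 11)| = |(0 3 10)(1 5)(4 12 9 6 11)| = 30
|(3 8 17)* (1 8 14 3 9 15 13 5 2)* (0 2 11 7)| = 22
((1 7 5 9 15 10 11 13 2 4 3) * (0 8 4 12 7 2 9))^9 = (9 13 11 10 15)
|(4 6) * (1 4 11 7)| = 5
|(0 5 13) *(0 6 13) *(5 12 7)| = 4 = |(0 12 7 5)(6 13)|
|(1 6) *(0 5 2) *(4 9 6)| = 12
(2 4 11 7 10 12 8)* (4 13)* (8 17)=(2 13 4 11 7 10 12 17 8)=[0, 1, 13, 3, 11, 5, 6, 10, 2, 9, 12, 7, 17, 4, 14, 15, 16, 8]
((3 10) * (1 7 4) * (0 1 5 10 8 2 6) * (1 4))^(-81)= ((0 4 5 10 3 8 2 6)(1 7))^(-81)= (0 6 2 8 3 10 5 4)(1 7)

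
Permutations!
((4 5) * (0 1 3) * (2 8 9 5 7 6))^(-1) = ((0 1 3)(2 8 9 5 4 7 6))^(-1) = (0 3 1)(2 6 7 4 5 9 8)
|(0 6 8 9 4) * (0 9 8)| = |(0 6)(4 9)| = 2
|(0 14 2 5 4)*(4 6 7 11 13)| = 9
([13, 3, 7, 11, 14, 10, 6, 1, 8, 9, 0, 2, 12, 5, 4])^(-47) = (0 13 5 10)(1 2 3 7 11)(4 14)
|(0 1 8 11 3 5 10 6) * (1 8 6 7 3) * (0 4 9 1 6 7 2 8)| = 11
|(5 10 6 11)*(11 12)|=5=|(5 10 6 12 11)|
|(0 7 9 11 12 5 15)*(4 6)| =14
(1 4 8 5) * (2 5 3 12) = (1 4 8 3 12 2 5) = [0, 4, 5, 12, 8, 1, 6, 7, 3, 9, 10, 11, 2]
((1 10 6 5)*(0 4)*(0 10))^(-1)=((0 4 10 6 5 1))^(-1)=(0 1 5 6 10 4)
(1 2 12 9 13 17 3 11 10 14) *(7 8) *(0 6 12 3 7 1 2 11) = [6, 11, 3, 0, 4, 5, 12, 8, 1, 13, 14, 10, 9, 17, 2, 15, 16, 7] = (0 6 12 9 13 17 7 8 1 11 10 14 2 3)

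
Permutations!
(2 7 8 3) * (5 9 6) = [0, 1, 7, 2, 4, 9, 5, 8, 3, 6] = (2 7 8 3)(5 9 6)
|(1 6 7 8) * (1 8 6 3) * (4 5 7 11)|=10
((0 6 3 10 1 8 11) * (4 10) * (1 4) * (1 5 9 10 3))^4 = (0 11 8 1 6)(3 4 10 9 5)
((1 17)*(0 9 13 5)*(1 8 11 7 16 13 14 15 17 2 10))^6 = (0 11 9 7 14 16 15 13 17 5 8)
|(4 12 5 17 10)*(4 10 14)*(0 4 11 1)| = |(0 4 12 5 17 14 11 1)| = 8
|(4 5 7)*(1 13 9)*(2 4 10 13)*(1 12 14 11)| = |(1 2 4 5 7 10 13 9 12 14 11)| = 11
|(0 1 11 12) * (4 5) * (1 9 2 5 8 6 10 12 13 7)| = |(0 9 2 5 4 8 6 10 12)(1 11 13 7)| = 36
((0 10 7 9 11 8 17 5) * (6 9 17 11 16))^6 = ((0 10 7 17 5)(6 9 16)(8 11))^6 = (0 10 7 17 5)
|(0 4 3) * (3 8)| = 4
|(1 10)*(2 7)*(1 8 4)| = |(1 10 8 4)(2 7)| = 4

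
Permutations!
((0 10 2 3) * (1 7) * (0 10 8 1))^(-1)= ((0 8 1 7)(2 3 10))^(-1)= (0 7 1 8)(2 10 3)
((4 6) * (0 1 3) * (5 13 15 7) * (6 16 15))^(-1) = ((0 1 3)(4 16 15 7 5 13 6))^(-1) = (0 3 1)(4 6 13 5 7 15 16)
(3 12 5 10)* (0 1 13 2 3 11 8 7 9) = (0 1 13 2 3 12 5 10 11 8 7 9) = [1, 13, 3, 12, 4, 10, 6, 9, 7, 0, 11, 8, 5, 2]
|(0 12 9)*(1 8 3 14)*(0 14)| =|(0 12 9 14 1 8 3)| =7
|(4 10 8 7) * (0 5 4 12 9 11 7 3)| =12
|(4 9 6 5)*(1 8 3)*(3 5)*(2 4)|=|(1 8 5 2 4 9 6 3)|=8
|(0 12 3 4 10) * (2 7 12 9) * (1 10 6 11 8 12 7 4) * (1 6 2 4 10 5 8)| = |(0 9 4 2 10)(1 5 8 12 3 6 11)| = 35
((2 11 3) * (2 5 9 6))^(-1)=((2 11 3 5 9 6))^(-1)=(2 6 9 5 3 11)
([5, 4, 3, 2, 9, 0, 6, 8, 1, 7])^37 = (0 5)(1 9 8 4 7)(2 3)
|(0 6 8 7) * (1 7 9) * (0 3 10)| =|(0 6 8 9 1 7 3 10)| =8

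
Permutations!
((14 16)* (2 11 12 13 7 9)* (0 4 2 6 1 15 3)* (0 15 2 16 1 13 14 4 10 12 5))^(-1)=((0 10 12 14 1 2 11 5)(3 15)(4 16)(6 13 7 9))^(-1)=(0 5 11 2 1 14 12 10)(3 15)(4 16)(6 9 7 13)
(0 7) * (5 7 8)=(0 8 5 7)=[8, 1, 2, 3, 4, 7, 6, 0, 5]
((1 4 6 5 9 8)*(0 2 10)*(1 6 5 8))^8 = ((0 2 10)(1 4 5 9)(6 8))^8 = (0 10 2)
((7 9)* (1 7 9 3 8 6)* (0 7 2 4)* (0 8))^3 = ((9)(0 7 3)(1 2 4 8 6))^3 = (9)(1 8 2 6 4)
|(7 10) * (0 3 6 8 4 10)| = 7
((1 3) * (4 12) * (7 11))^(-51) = (1 3)(4 12)(7 11)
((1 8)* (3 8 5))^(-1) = (1 8 3 5)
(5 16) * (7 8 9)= [0, 1, 2, 3, 4, 16, 6, 8, 9, 7, 10, 11, 12, 13, 14, 15, 5]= (5 16)(7 8 9)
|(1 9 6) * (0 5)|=|(0 5)(1 9 6)|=6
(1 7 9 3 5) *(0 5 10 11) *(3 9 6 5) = (0 3 10 11)(1 7 6 5) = [3, 7, 2, 10, 4, 1, 5, 6, 8, 9, 11, 0]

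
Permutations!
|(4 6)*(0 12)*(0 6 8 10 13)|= 7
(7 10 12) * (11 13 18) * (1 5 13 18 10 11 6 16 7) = (1 5 13 10 12)(6 16 7 11 18) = [0, 5, 2, 3, 4, 13, 16, 11, 8, 9, 12, 18, 1, 10, 14, 15, 7, 17, 6]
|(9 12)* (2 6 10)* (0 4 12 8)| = 15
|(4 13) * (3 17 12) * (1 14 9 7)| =|(1 14 9 7)(3 17 12)(4 13)| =12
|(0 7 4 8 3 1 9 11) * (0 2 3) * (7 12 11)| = 10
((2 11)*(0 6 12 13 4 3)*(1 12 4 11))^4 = ((0 6 4 3)(1 12 13 11 2))^4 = (1 2 11 13 12)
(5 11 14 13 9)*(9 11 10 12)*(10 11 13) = (5 11 14 10 12 9) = [0, 1, 2, 3, 4, 11, 6, 7, 8, 5, 12, 14, 9, 13, 10]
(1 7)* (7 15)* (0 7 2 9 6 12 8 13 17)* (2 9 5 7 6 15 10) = (0 6 12 8 13 17)(1 10 2 5 7)(9 15) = [6, 10, 5, 3, 4, 7, 12, 1, 13, 15, 2, 11, 8, 17, 14, 9, 16, 0]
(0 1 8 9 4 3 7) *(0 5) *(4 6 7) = (0 1 8 9 6 7 5)(3 4) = [1, 8, 2, 4, 3, 0, 7, 5, 9, 6]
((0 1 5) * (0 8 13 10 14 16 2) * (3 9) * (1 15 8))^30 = ((0 15 8 13 10 14 16 2)(1 5)(3 9))^30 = (0 16 10 8)(2 14 13 15)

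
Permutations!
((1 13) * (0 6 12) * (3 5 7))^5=(0 12 6)(1 13)(3 7 5)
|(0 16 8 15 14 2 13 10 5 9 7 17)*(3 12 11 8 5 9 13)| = 56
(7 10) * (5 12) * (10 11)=(5 12)(7 11 10)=[0, 1, 2, 3, 4, 12, 6, 11, 8, 9, 7, 10, 5]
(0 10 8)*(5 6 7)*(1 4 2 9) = [10, 4, 9, 3, 2, 6, 7, 5, 0, 1, 8] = (0 10 8)(1 4 2 9)(5 6 7)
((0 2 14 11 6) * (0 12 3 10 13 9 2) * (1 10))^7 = ((1 10 13 9 2 14 11 6 12 3))^7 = (1 6 2 10 12 14 13 3 11 9)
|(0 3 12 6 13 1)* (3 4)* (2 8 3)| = 9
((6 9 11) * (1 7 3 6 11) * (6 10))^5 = ((11)(1 7 3 10 6 9))^5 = (11)(1 9 6 10 3 7)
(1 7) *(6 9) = [0, 7, 2, 3, 4, 5, 9, 1, 8, 6] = (1 7)(6 9)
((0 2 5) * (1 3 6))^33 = (6) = ((0 2 5)(1 3 6))^33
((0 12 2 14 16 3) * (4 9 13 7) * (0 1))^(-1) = (0 1 3 16 14 2 12)(4 7 13 9)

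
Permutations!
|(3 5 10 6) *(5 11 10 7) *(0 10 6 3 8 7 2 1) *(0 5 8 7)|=21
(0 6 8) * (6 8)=(0 8)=[8, 1, 2, 3, 4, 5, 6, 7, 0]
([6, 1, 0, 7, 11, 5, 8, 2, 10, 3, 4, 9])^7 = (0 3 4 6 7 11 8 2 9 10)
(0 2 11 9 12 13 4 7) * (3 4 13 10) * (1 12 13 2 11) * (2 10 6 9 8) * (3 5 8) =(0 11 3 4 7)(1 12 6 9 13 10 5 8 2) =[11, 12, 1, 4, 7, 8, 9, 0, 2, 13, 5, 3, 6, 10]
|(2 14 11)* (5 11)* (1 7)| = |(1 7)(2 14 5 11)| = 4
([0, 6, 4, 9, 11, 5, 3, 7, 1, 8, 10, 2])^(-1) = (1 8 9 3 6)(2 11 4)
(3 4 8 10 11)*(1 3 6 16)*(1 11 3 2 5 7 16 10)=(1 2 5 7 16 11 6 10 3 4 8)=[0, 2, 5, 4, 8, 7, 10, 16, 1, 9, 3, 6, 12, 13, 14, 15, 11]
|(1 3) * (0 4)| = |(0 4)(1 3)| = 2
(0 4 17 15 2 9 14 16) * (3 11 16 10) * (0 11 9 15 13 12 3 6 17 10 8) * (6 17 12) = [4, 1, 15, 9, 10, 5, 12, 7, 0, 14, 17, 16, 3, 6, 8, 2, 11, 13] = (0 4 10 17 13 6 12 3 9 14 8)(2 15)(11 16)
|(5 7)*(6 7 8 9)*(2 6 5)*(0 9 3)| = 15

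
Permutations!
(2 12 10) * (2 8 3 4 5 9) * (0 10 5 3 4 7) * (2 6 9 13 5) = [10, 1, 12, 7, 3, 13, 9, 0, 4, 6, 8, 11, 2, 5] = (0 10 8 4 3 7)(2 12)(5 13)(6 9)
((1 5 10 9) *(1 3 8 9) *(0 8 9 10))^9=((0 8 10 1 5)(3 9))^9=(0 5 1 10 8)(3 9)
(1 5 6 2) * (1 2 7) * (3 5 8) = (1 8 3 5 6 7) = [0, 8, 2, 5, 4, 6, 7, 1, 3]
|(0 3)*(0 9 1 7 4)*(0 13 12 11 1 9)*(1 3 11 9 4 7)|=12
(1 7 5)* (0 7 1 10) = [7, 1, 2, 3, 4, 10, 6, 5, 8, 9, 0] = (0 7 5 10)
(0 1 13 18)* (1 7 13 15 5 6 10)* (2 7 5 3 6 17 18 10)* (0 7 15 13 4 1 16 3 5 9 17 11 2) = (0 9 17 18 7 4 1 13 10 16 3 6)(2 15 5 11) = [9, 13, 15, 6, 1, 11, 0, 4, 8, 17, 16, 2, 12, 10, 14, 5, 3, 18, 7]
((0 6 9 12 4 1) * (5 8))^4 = ((0 6 9 12 4 1)(5 8))^4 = (0 4 9)(1 12 6)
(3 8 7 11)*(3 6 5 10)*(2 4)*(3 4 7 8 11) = (2 7 3 11 6 5 10 4) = [0, 1, 7, 11, 2, 10, 5, 3, 8, 9, 4, 6]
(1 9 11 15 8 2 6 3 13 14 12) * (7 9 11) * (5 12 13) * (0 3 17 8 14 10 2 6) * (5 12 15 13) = (0 3 12 1 11 13 10 2)(5 15 14)(6 17 8)(7 9) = [3, 11, 0, 12, 4, 15, 17, 9, 6, 7, 2, 13, 1, 10, 5, 14, 16, 8]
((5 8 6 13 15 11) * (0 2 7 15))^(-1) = ((0 2 7 15 11 5 8 6 13))^(-1) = (0 13 6 8 5 11 15 7 2)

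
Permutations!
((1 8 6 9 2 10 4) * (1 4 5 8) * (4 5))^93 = ((2 10 4 5 8 6 9))^93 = (2 4 8 9 10 5 6)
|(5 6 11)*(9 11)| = |(5 6 9 11)| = 4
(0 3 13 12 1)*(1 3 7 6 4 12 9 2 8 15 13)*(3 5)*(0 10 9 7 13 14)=(0 13 7 6 4 12 5 3 1 10 9 2 8 15 14)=[13, 10, 8, 1, 12, 3, 4, 6, 15, 2, 9, 11, 5, 7, 0, 14]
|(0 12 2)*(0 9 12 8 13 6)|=12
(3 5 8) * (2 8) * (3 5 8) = (2 3 8 5) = [0, 1, 3, 8, 4, 2, 6, 7, 5]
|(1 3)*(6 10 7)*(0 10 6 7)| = 2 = |(0 10)(1 3)|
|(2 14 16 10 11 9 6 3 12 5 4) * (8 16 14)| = 11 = |(2 8 16 10 11 9 6 3 12 5 4)|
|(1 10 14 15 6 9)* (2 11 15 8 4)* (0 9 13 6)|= |(0 9 1 10 14 8 4 2 11 15)(6 13)|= 10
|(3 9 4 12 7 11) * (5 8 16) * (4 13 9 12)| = 12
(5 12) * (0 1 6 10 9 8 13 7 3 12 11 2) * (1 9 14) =(0 9 8 13 7 3 12 5 11 2)(1 6 10 14) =[9, 6, 0, 12, 4, 11, 10, 3, 13, 8, 14, 2, 5, 7, 1]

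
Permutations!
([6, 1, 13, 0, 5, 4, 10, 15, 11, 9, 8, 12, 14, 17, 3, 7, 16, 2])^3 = (17)(0 8 14 6 11 3 10 12)(4 5)(7 15)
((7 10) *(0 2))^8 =(10) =((0 2)(7 10))^8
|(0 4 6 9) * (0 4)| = 3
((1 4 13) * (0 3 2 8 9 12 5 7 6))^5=((0 3 2 8 9 12 5 7 6)(1 4 13))^5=(0 12 3 5 2 7 8 6 9)(1 13 4)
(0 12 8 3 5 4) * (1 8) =(0 12 1 8 3 5 4) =[12, 8, 2, 5, 0, 4, 6, 7, 3, 9, 10, 11, 1]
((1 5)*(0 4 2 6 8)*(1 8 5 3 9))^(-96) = (9)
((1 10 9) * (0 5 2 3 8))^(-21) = ((0 5 2 3 8)(1 10 9))^(-21) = (10)(0 8 3 2 5)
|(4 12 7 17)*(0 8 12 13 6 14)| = 9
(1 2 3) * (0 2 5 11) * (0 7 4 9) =(0 2 3 1 5 11 7 4 9) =[2, 5, 3, 1, 9, 11, 6, 4, 8, 0, 10, 7]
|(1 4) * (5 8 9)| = |(1 4)(5 8 9)| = 6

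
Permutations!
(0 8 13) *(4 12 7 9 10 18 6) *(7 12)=(0 8 13)(4 7 9 10 18 6)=[8, 1, 2, 3, 7, 5, 4, 9, 13, 10, 18, 11, 12, 0, 14, 15, 16, 17, 6]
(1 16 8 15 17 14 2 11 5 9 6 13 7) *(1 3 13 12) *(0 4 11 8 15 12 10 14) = (0 4 11 5 9 6 10 14 2 8 12 1 16 15 17)(3 13 7) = [4, 16, 8, 13, 11, 9, 10, 3, 12, 6, 14, 5, 1, 7, 2, 17, 15, 0]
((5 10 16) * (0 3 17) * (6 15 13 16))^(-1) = (0 17 3)(5 16 13 15 6 10)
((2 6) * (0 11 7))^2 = (0 7 11)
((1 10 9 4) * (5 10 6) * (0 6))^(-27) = (0 6 5 10 9 4 1)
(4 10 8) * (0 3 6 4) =(0 3 6 4 10 8) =[3, 1, 2, 6, 10, 5, 4, 7, 0, 9, 8]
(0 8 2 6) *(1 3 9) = (0 8 2 6)(1 3 9) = [8, 3, 6, 9, 4, 5, 0, 7, 2, 1]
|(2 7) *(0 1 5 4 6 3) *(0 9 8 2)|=10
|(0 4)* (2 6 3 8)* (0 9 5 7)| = 20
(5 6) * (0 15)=(0 15)(5 6)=[15, 1, 2, 3, 4, 6, 5, 7, 8, 9, 10, 11, 12, 13, 14, 0]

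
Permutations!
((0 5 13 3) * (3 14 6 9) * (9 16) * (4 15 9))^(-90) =(16)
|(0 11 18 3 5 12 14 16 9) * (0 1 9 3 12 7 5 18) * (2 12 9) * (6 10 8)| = 24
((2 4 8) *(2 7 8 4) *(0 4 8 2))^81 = ((0 4 8 7 2))^81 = (0 4 8 7 2)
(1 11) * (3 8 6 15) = (1 11)(3 8 6 15) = [0, 11, 2, 8, 4, 5, 15, 7, 6, 9, 10, 1, 12, 13, 14, 3]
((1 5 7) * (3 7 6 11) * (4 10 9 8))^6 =(11)(4 9)(8 10) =((1 5 6 11 3 7)(4 10 9 8))^6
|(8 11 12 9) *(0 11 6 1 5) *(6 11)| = |(0 6 1 5)(8 11 12 9)| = 4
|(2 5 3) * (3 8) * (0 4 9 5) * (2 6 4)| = 6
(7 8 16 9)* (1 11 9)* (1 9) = (1 11)(7 8 16 9) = [0, 11, 2, 3, 4, 5, 6, 8, 16, 7, 10, 1, 12, 13, 14, 15, 9]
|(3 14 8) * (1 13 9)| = |(1 13 9)(3 14 8)| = 3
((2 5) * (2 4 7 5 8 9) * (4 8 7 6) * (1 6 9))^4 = ((1 6 4 9 2 7 5 8))^4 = (1 2)(4 5)(6 7)(8 9)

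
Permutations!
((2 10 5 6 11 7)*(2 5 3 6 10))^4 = (3 5 11)(6 10 7)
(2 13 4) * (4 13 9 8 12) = [0, 1, 9, 3, 2, 5, 6, 7, 12, 8, 10, 11, 4, 13] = (13)(2 9 8 12 4)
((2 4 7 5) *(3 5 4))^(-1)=((2 3 5)(4 7))^(-1)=(2 5 3)(4 7)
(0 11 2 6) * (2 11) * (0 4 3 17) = (0 2 6 4 3 17) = [2, 1, 6, 17, 3, 5, 4, 7, 8, 9, 10, 11, 12, 13, 14, 15, 16, 0]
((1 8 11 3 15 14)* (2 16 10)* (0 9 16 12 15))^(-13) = ((0 9 16 10 2 12 15 14 1 8 11 3))^(-13) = (0 3 11 8 1 14 15 12 2 10 16 9)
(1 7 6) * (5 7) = (1 5 7 6) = [0, 5, 2, 3, 4, 7, 1, 6]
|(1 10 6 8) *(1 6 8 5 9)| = |(1 10 8 6 5 9)| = 6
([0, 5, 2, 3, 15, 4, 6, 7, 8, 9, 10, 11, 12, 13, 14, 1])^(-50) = (1 4)(5 15)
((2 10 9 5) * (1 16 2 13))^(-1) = (1 13 5 9 10 2 16)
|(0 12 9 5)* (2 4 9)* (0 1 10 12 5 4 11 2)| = 10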